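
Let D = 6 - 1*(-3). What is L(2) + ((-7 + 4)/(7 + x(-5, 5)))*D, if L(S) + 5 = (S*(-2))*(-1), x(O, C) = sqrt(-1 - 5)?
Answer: (-sqrt(6) + 34*I)/(sqrt(6) - 7*I) ≈ -4.4364 + 1.2025*I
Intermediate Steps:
x(O, C) = I*sqrt(6) (x(O, C) = sqrt(-6) = I*sqrt(6))
L(S) = -5 + 2*S (L(S) = -5 + (S*(-2))*(-1) = -5 - 2*S*(-1) = -5 + 2*S)
D = 9 (D = 6 + 3 = 9)
L(2) + ((-7 + 4)/(7 + x(-5, 5)))*D = (-5 + 2*2) + ((-7 + 4)/(7 + I*sqrt(6)))*9 = (-5 + 4) - 3/(7 + I*sqrt(6))*9 = -1 - 27/(7 + I*sqrt(6))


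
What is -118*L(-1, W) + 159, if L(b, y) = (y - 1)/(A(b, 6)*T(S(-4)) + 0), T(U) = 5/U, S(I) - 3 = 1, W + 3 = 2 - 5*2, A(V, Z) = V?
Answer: -4869/5 ≈ -973.80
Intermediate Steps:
W = -11 (W = -3 + (2 - 5*2) = -3 + (2 - 10) = -3 - 8 = -11)
S(I) = 4 (S(I) = 3 + 1 = 4)
L(b, y) = 4*(-1 + y)/(5*b) (L(b, y) = (y - 1)/(b*(5/4) + 0) = (-1 + y)/(b*(5*(¼)) + 0) = (-1 + y)/(b*(5/4) + 0) = (-1 + y)/(5*b/4 + 0) = (-1 + y)/((5*b/4)) = (-1 + y)*(4/(5*b)) = 4*(-1 + y)/(5*b))
-118*L(-1, W) + 159 = -472*(-1 - 11)/(5*(-1)) + 159 = -472*(-1)*(-12)/5 + 159 = -118*48/5 + 159 = -5664/5 + 159 = -4869/5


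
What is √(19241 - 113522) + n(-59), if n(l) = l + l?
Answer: -118 + I*√94281 ≈ -118.0 + 307.05*I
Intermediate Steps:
n(l) = 2*l
√(19241 - 113522) + n(-59) = √(19241 - 113522) + 2*(-59) = √(-94281) - 118 = I*√94281 - 118 = -118 + I*√94281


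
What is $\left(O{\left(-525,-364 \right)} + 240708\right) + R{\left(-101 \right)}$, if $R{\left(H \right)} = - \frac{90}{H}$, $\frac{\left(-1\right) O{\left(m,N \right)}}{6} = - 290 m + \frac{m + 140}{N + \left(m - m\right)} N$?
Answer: $- \frac{67718592}{101} \approx -6.7048 \cdot 10^{5}$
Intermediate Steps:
$O{\left(m,N \right)} = -840 + 1734 m$ ($O{\left(m,N \right)} = - 6 \left(- 290 m + \frac{m + 140}{N + \left(m - m\right)} N\right) = - 6 \left(- 290 m + \frac{140 + m}{N + 0} N\right) = - 6 \left(- 290 m + \frac{140 + m}{N} N\right) = - 6 \left(- 290 m + \left(140 + m\right)\right) = - 6 \left(140 - 289 m\right) = -840 + 1734 m$)
$\left(O{\left(-525,-364 \right)} + 240708\right) + R{\left(-101 \right)} = \left(\left(-840 + 1734 \left(-525\right)\right) + 240708\right) - \frac{90}{-101} = \left(\left(-840 - 910350\right) + 240708\right) - - \frac{90}{101} = \left(-911190 + 240708\right) + \frac{90}{101} = -670482 + \frac{90}{101} = - \frac{67718592}{101}$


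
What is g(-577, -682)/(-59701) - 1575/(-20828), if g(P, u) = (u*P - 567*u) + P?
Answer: -16144125393/1243452428 ≈ -12.983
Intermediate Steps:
g(P, u) = P - 567*u + P*u (g(P, u) = (P*u - 567*u) + P = (-567*u + P*u) + P = P - 567*u + P*u)
g(-577, -682)/(-59701) - 1575/(-20828) = (-577 - 567*(-682) - 577*(-682))/(-59701) - 1575/(-20828) = (-577 + 386694 + 393514)*(-1/59701) - 1575*(-1/20828) = 779631*(-1/59701) + 1575/20828 = -779631/59701 + 1575/20828 = -16144125393/1243452428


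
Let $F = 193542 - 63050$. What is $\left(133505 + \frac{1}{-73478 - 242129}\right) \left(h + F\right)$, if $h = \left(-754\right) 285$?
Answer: $- \frac{3556119227644532}{315607} \approx -1.1268 \cdot 10^{10}$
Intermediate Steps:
$h = -214890$
$F = 130492$
$\left(133505 + \frac{1}{-73478 - 242129}\right) \left(h + F\right) = \left(133505 + \frac{1}{-73478 - 242129}\right) \left(-214890 + 130492\right) = \left(133505 + \frac{1}{-315607}\right) \left(-84398\right) = \left(133505 - \frac{1}{315607}\right) \left(-84398\right) = \frac{42135112534}{315607} \left(-84398\right) = - \frac{3556119227644532}{315607}$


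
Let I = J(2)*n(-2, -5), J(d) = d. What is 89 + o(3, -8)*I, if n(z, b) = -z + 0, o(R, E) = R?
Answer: 101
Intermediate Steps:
n(z, b) = -z
I = 4 (I = 2*(-1*(-2)) = 2*2 = 4)
89 + o(3, -8)*I = 89 + 3*4 = 89 + 12 = 101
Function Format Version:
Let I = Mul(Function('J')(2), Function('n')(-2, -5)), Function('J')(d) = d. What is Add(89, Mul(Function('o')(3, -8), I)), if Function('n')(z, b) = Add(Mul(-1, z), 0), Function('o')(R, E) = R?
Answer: 101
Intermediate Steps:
Function('n')(z, b) = Mul(-1, z)
I = 4 (I = Mul(2, Mul(-1, -2)) = Mul(2, 2) = 4)
Add(89, Mul(Function('o')(3, -8), I)) = Add(89, Mul(3, 4)) = Add(89, 12) = 101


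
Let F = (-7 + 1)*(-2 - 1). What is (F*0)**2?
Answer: 0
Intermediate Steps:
F = 18 (F = -6*(-3) = 18)
(F*0)**2 = (18*0)**2 = 0**2 = 0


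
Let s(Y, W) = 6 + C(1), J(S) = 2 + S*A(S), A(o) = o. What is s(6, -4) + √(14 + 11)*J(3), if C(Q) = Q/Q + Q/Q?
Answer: 63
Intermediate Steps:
C(Q) = 2 (C(Q) = 1 + 1 = 2)
J(S) = 2 + S² (J(S) = 2 + S*S = 2 + S²)
s(Y, W) = 8 (s(Y, W) = 6 + 2 = 8)
s(6, -4) + √(14 + 11)*J(3) = 8 + √(14 + 11)*(2 + 3²) = 8 + √25*(2 + 9) = 8 + 5*11 = 8 + 55 = 63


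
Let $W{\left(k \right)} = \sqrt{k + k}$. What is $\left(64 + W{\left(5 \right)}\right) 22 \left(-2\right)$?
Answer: $-2816 - 44 \sqrt{10} \approx -2955.1$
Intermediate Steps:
$W{\left(k \right)} = \sqrt{2} \sqrt{k}$ ($W{\left(k \right)} = \sqrt{2 k} = \sqrt{2} \sqrt{k}$)
$\left(64 + W{\left(5 \right)}\right) 22 \left(-2\right) = \left(64 + \sqrt{2} \sqrt{5}\right) 22 \left(-2\right) = \left(64 + \sqrt{10}\right) \left(-44\right) = -2816 - 44 \sqrt{10}$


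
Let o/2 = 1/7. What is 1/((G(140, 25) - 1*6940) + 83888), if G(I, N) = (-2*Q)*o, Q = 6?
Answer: 7/538612 ≈ 1.2996e-5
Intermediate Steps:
o = 2/7 ≈ 0.28571
G(I, N) = -24/7 (G(I, N) = -2*6*(2/7) = -12*2/7 = -24/7)
1/((G(140, 25) - 1*6940) + 83888) = 1/((-24/7 - 1*6940) + 83888) = 1/((-24/7 - 6940) + 83888) = 1/(-48604/7 + 83888) = 1/(538612/7) = 7/538612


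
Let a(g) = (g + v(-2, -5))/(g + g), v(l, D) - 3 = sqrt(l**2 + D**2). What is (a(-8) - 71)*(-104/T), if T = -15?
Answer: -4901/10 - 13*sqrt(29)/30 ≈ -492.43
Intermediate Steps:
v(l, D) = 3 + sqrt(D**2 + l**2) (v(l, D) = 3 + sqrt(l**2 + D**2) = 3 + sqrt(D**2 + l**2))
a(g) = (3 + g + sqrt(29))/(2*g) (a(g) = (g + (3 + sqrt((-5)**2 + (-2)**2)))/(g + g) = (g + (3 + sqrt(25 + 4)))/((2*g)) = (g + (3 + sqrt(29)))*(1/(2*g)) = (3 + g + sqrt(29))*(1/(2*g)) = (3 + g + sqrt(29))/(2*g))
(a(-8) - 71)*(-104/T) = ((1/2)*(3 - 8 + sqrt(29))/(-8) - 71)*(-104/(-15)) = ((1/2)*(-1/8)*(-5 + sqrt(29)) - 71)*(-104*(-1/15)) = ((5/16 - sqrt(29)/16) - 71)*(104/15) = (-1131/16 - sqrt(29)/16)*(104/15) = -4901/10 - 13*sqrt(29)/30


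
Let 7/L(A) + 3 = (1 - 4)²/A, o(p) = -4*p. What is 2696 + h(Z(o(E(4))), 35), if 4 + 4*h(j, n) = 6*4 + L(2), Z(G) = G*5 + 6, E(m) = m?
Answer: 16213/6 ≈ 2702.2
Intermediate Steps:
Z(G) = 6 + 5*G (Z(G) = 5*G + 6 = 6 + 5*G)
L(A) = 7/(-3 + 9/A) (L(A) = 7/(-3 + (1 - 4)²/A) = 7/(-3 + (-3)²/A) = 7/(-3 + 9/A))
h(j, n) = 37/6 (h(j, n) = -1 + (6*4 - 7*2/(-9 + 3*2))/4 = -1 + (24 - 7*2/(-9 + 6))/4 = -1 + (24 - 7*2/(-3))/4 = -1 + (24 - 7*2*(-⅓))/4 = -1 + (24 + 14/3)/4 = -1 + (¼)*(86/3) = -1 + 43/6 = 37/6)
2696 + h(Z(o(E(4))), 35) = 2696 + 37/6 = 16213/6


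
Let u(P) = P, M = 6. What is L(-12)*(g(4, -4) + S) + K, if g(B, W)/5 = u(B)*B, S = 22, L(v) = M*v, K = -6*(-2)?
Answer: -7332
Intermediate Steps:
K = 12
L(v) = 6*v
g(B, W) = 5*B**2 (g(B, W) = 5*(B*B) = 5*B**2)
L(-12)*(g(4, -4) + S) + K = (6*(-12))*(5*4**2 + 22) + 12 = -72*(5*16 + 22) + 12 = -72*(80 + 22) + 12 = -72*102 + 12 = -7344 + 12 = -7332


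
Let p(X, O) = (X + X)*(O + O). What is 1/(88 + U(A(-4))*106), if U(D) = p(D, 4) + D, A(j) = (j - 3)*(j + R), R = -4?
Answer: 1/101000 ≈ 9.9010e-6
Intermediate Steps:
A(j) = (-4 + j)*(-3 + j) (A(j) = (j - 3)*(j - 4) = (-3 + j)*(-4 + j) = (-4 + j)*(-3 + j))
p(X, O) = 4*O*X (p(X, O) = (2*X)*(2*O) = 4*O*X)
U(D) = 17*D (U(D) = 4*4*D + D = 16*D + D = 17*D)
1/(88 + U(A(-4))*106) = 1/(88 + (17*(12 + (-4)**2 - 7*(-4)))*106) = 1/(88 + (17*(12 + 16 + 28))*106) = 1/(88 + (17*56)*106) = 1/(88 + 952*106) = 1/(88 + 100912) = 1/101000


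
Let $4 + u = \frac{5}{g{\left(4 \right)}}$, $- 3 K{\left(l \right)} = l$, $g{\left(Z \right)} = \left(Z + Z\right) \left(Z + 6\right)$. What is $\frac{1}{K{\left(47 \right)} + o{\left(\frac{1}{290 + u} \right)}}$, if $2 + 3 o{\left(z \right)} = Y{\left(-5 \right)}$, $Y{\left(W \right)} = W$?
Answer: $- \frac{1}{18} \approx -0.055556$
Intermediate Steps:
$g{\left(Z \right)} = 2 Z \left(6 + Z\right)$
$K{\left(l \right)} = - \frac{l}{3}$
$u = - \frac{63}{16}$ ($u = -4 + \frac{5}{2 \cdot 4 \left(6 + 4\right)} = -4 + \frac{5}{2 \cdot 4 \cdot 10} = -4 + \frac{5}{80} = -4 + 5 \cdot \frac{1}{80} = -4 + \frac{1}{16} = - \frac{63}{16} \approx -3.9375$)
$o{\left(z \right)} = - \frac{7}{3}$ ($o{\left(z \right)} = - \frac{2}{3} + \frac{1}{3} \left(-5\right) = - \frac{2}{3} - \frac{5}{3} = - \frac{7}{3}$)
$\frac{1}{K{\left(47 \right)} + o{\left(\frac{1}{290 + u} \right)}} = \frac{1}{\left(- \frac{1}{3}\right) 47 - \frac{7}{3}} = \frac{1}{- \frac{47}{3} - \frac{7}{3}} = \frac{1}{-18} = - \frac{1}{18}$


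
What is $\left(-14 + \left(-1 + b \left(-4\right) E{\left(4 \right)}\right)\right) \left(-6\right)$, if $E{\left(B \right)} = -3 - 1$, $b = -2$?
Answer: $282$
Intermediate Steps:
$E{\left(B \right)} = -4$ ($E{\left(B \right)} = -3 - 1 = -4$)
$\left(-14 + \left(-1 + b \left(-4\right) E{\left(4 \right)}\right)\right) \left(-6\right) = \left(-14 + \left(-1 + \left(-2\right) \left(-4\right) \left(-4\right)\right)\right) \left(-6\right) = \left(-14 + \left(-1 + 8 \left(-4\right)\right)\right) \left(-6\right) = \left(-14 - 33\right) \left(-6\right) = \left(-47\right) \left(-6\right) = 282$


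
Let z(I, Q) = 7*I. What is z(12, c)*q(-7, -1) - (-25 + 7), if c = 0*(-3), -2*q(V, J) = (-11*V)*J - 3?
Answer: 3378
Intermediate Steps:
q(V, J) = 3/2 + 11*J*V/2 (q(V, J) = -((-11*V)*J - 3)/2 = -(-11*J*V - 3)/2 = -(-3 - 11*J*V)/2 = 3/2 + 11*J*V/2)
c = 0
z(12, c)*q(-7, -1) - (-25 + 7) = (7*12)*(3/2 + (11/2)*(-1)*(-7)) - (-25 + 7) = 84*(3/2 + 77/2) - 1*(-18) = 84*40 + 18 = 3360 + 18 = 3378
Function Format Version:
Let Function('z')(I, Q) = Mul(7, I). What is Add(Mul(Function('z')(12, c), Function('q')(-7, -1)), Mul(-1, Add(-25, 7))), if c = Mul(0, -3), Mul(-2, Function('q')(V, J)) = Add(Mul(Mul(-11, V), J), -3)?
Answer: 3378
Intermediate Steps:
Function('q')(V, J) = Add(Rational(3, 2), Mul(Rational(11, 2), J, V)) (Function('q')(V, J) = Mul(Rational(-1, 2), Add(Mul(Mul(-11, V), J), -3)) = Mul(Rational(-1, 2), Add(Mul(-11, J, V), -3)) = Mul(Rational(-1, 2), Add(-3, Mul(-11, J, V))) = Add(Rational(3, 2), Mul(Rational(11, 2), J, V)))
c = 0
Add(Mul(Function('z')(12, c), Function('q')(-7, -1)), Mul(-1, Add(-25, 7))) = Add(Mul(Mul(7, 12), Add(Rational(3, 2), Mul(Rational(11, 2), -1, -7))), Mul(-1, Add(-25, 7))) = Add(Mul(84, Add(Rational(3, 2), Rational(77, 2))), Mul(-1, -18)) = Add(Mul(84, 40), 18) = Add(3360, 18) = 3378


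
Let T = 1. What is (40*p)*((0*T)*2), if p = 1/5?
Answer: 0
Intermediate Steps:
p = ⅕ ≈ 0.20000
(40*p)*((0*T)*2) = (40*(⅕))*((0*1)*2) = 8*(0*2) = 8*0 = 0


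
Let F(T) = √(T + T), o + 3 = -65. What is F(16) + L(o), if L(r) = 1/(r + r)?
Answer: -1/136 + 4*√2 ≈ 5.6495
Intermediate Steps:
o = -68 (o = -3 - 65 = -68)
F(T) = √2*√T (F(T) = √(2*T) = √2*√T)
L(r) = 1/(2*r)
F(16) + L(o) = √2*√16 + (½)/(-68) = √2*4 + (½)*(-1/68) = 4*√2 - 1/136 = -1/136 + 4*√2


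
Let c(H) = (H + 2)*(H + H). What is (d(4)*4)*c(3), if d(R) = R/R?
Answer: 120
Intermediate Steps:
d(R) = 1
c(H) = 2*H*(2 + H) (c(H) = (2 + H)*(2*H) = 2*H*(2 + H))
(d(4)*4)*c(3) = (1*4)*(2*3*(2 + 3)) = 4*(2*3*5) = 4*30 = 120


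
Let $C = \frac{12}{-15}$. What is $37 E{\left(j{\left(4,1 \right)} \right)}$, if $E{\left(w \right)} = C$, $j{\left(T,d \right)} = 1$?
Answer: $- \frac{148}{5} \approx -29.6$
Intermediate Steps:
$C = - \frac{4}{5}$ ($C = 12 \left(- \frac{1}{15}\right) = - \frac{4}{5} \approx -0.8$)
$E{\left(w \right)} = - \frac{4}{5}$
$37 E{\left(j{\left(4,1 \right)} \right)} = 37 \left(- \frac{4}{5}\right) = - \frac{148}{5}$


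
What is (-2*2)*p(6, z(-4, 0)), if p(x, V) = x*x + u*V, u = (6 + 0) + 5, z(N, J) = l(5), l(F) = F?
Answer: -364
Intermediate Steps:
z(N, J) = 5
u = 11 (u = 6 + 5 = 11)
p(x, V) = x² + 11*V (p(x, V) = x*x + 11*V = x² + 11*V)
(-2*2)*p(6, z(-4, 0)) = (-2*2)*(6² + 11*5) = -4*(36 + 55) = -4*91 = -364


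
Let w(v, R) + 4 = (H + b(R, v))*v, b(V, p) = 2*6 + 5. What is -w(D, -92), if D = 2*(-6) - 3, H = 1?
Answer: 274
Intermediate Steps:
b(V, p) = 17 (b(V, p) = 12 + 5 = 17)
D = -15 (D = -12 - 3 = -15)
w(v, R) = -4 + 18*v (w(v, R) = -4 + (1 + 17)*v = -4 + 18*v)
-w(D, -92) = -(-4 + 18*(-15)) = -(-4 - 270) = -1*(-274) = 274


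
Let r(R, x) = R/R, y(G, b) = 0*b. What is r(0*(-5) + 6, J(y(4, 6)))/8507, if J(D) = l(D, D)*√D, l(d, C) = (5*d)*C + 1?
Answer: 1/8507 ≈ 0.00011755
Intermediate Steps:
l(d, C) = 1 + 5*C*d (l(d, C) = 5*C*d + 1 = 1 + 5*C*d)
y(G, b) = 0
J(D) = √D*(1 + 5*D²) (J(D) = (1 + 5*D*D)*√D = (1 + 5*D²)*√D = √D*(1 + 5*D²))
r(R, x) = 1
r(0*(-5) + 6, J(y(4, 6)))/8507 = 1/8507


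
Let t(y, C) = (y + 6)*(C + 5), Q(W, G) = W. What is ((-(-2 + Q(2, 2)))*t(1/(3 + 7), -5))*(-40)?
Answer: 0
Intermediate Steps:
t(y, C) = (5 + C)*(6 + y) (t(y, C) = (6 + y)*(5 + C) = (5 + C)*(6 + y))
((-(-2 + Q(2, 2)))*t(1/(3 + 7), -5))*(-40) = ((-(-2 + 2))*(30 + 5/(3 + 7) + 6*(-5) - 5/(3 + 7)))*(-40) = ((-1*0)*(30 + 5/10 - 30 - 5/10))*(-40) = (0*(30 + 5*(1/10) - 30 - 5*1/10))*(-40) = (0*(30 + 1/2 - 30 - 1/2))*(-40) = (0*0)*(-40) = 0*(-40) = 0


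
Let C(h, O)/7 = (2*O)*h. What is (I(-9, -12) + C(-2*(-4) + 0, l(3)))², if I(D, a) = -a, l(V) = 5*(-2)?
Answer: 1227664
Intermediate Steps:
l(V) = -10
C(h, O) = 14*O*h (C(h, O) = 7*((2*O)*h) = 7*(2*O*h) = 14*O*h)
(I(-9, -12) + C(-2*(-4) + 0, l(3)))² = (-1*(-12) + 14*(-10)*(-2*(-4) + 0))² = (12 + 14*(-10)*(8 + 0))² = (12 + 14*(-10)*8)² = (12 - 1120)² = (-1108)² = 1227664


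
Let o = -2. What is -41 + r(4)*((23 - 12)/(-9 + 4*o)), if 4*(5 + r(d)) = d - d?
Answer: -642/17 ≈ -37.765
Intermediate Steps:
r(d) = -5 (r(d) = -5 + (d - d)/4 = -5 + (¼)*0 = -5 + 0 = -5)
-41 + r(4)*((23 - 12)/(-9 + 4*o)) = -41 - 5*(23 - 12)/(-9 + 4*(-2)) = -41 - 55/(-9 - 8) = -41 - 55/(-17) = -41 - 55*(-1)/17 = -41 - 5*(-11/17) = -41 + 55/17 = -642/17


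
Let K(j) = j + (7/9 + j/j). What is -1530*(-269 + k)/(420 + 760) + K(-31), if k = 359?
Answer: -77482/531 ≈ -145.92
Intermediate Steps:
K(j) = 16/9 + j (K(j) = j + (7*(⅑) + 1) = j + (7/9 + 1) = j + 16/9 = 16/9 + j)
-1530*(-269 + k)/(420 + 760) + K(-31) = -1530*(-269 + 359)/(420 + 760) + (16/9 - 31) = -137700/1180 - 263/9 = -1530*9/118 - 263/9 = -6885/59 - 263/9 = -77482/531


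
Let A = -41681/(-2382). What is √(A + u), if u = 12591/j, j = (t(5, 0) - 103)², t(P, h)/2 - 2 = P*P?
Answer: √309821602026/116718 ≈ 4.7689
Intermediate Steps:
t(P, h) = 4 + 2*P² (t(P, h) = 4 + 2*(P*P) = 4 + 2*P²)
j = 2401 (j = ((4 + 2*5²) - 103)² = ((4 + 2*25) - 103)² = ((4 + 50) - 103)² = (54 - 103)² = (-49)² = 2401)
A = 41681/2382 (A = -41681*(-1/2382) = 41681/2382 ≈ 17.498)
u = 12591/2401 ≈ 5.2441
√(A + u) = √(41681/2382 + 12591/2401) = √(130067843/5719182) = √309821602026/116718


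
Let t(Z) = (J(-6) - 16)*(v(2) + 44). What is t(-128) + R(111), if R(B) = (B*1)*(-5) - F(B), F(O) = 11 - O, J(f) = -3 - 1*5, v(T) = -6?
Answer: -1367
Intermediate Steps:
J(f) = -8 (J(f) = -3 - 5 = -8)
t(Z) = -912 (t(Z) = (-8 - 16)*(-6 + 44) = -24*38 = -912)
R(B) = -11 - 4*B (R(B) = (B*1)*(-5) - (11 - B) = B*(-5) + (-11 + B) = -5*B + (-11 + B) = -11 - 4*B)
t(-128) + R(111) = -912 + (-11 - 4*111) = -912 + (-11 - 444) = -912 - 455 = -1367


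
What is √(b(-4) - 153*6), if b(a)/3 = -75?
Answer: 3*I*√127 ≈ 33.808*I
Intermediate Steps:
b(a) = -225 (b(a) = 3*(-75) = -225)
√(b(-4) - 153*6) = √(-225 - 153*6) = √(-225 - 9*102) = √(-225 - 918) = √(-1143) = 3*I*√127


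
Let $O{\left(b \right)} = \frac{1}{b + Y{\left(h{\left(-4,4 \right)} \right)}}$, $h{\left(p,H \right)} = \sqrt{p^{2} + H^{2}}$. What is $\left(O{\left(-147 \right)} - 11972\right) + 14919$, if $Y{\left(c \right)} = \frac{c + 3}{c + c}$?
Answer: $\frac{8095858821}{2747159} - \frac{24 \sqrt{2}}{2747159} \approx 2947.0$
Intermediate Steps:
$h{\left(p,H \right)} = \sqrt{H^{2} + p^{2}}$
$Y{\left(c \right)} = \frac{3 + c}{2 c}$
$O{\left(b \right)} = \frac{1}{b + \frac{\sqrt{2} \left(3 + 4 \sqrt{2}\right)}{16}}$ ($O{\left(b \right)} = \frac{1}{b + \frac{3 + \sqrt{4^{2} + \left(-4\right)^{2}}}{2 \sqrt{4^{2} + \left(-4\right)^{2}}}} = \frac{1}{b + \frac{3 + \sqrt{16 + 16}}{2 \sqrt{16 + 16}}} = \frac{1}{b + \frac{3 + \sqrt{32}}{2 \sqrt{32}}} = \frac{1}{b + \frac{3 + 4 \sqrt{2}}{2 \cdot 4 \sqrt{2}}} = \frac{1}{b + \frac{\frac{\sqrt{2}}{8} \left(3 + 4 \sqrt{2}\right)}{2}} = \frac{1}{b + \frac{\sqrt{2} \left(3 + 4 \sqrt{2}\right)}{16}}$)
$\left(O{\left(-147 \right)} - 11972\right) + 14919 = \left(\frac{16}{8 + 3 \sqrt{2} + 16 \left(-147\right)} - 11972\right) + 14919 = \left(\frac{16}{8 + 3 \sqrt{2} - 2352} - 11972\right) + 14919 = \left(\frac{16}{-2344 + 3 \sqrt{2}} - 11972\right) + 14919 = \left(-11972 + \frac{16}{-2344 + 3 \sqrt{2}}\right) + 14919 = 2947 + \frac{16}{-2344 + 3 \sqrt{2}}$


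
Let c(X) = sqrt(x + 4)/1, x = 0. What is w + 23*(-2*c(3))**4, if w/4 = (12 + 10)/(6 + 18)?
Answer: 17675/3 ≈ 5891.7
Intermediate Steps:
c(X) = 2 (c(X) = sqrt(0 + 4)/1 = sqrt(4)*1 = 2*1 = 2)
w = 11/3 (w = 4*((12 + 10)/(6 + 18)) = 4*(22/24) = 4*(22*(1/24)) = 4*(11/12) = 11/3 ≈ 3.6667)
w + 23*(-2*c(3))**4 = 11/3 + 23*(-2*2)**4 = 11/3 + 23*(-4)**4 = 11/3 + 23*256 = 11/3 + 5888 = 17675/3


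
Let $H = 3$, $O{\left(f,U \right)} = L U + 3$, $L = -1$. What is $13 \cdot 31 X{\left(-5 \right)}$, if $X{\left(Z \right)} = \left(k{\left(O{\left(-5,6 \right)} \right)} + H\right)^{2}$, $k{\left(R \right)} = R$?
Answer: $0$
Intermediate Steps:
$O{\left(f,U \right)} = 3 - U$ ($O{\left(f,U \right)} = - U + 3 = 3 - U$)
$X{\left(Z \right)} = 0$ ($X{\left(Z \right)} = \left(\left(3 - 6\right) + 3\right)^{2} = \left(-3 + 3\right)^{2} = 0^{2} = 0$)
$13 \cdot 31 X{\left(-5 \right)} = 13 \cdot 31 \cdot 0 = 403 \cdot 0 = 0$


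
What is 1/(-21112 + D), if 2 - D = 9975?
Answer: -1/31085 ≈ -3.2170e-5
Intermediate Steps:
D = -9973 (D = 2 - 1*9975 = 2 - 9975 = -9973)
1/(-21112 + D) = 1/(-21112 - 9973) = 1/(-31085) = -1/31085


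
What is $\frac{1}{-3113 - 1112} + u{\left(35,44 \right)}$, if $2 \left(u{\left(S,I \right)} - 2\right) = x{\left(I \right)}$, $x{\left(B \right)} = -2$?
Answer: $\frac{4224}{4225} \approx 0.99976$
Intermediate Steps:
$u{\left(S,I \right)} = 1$ ($u{\left(S,I \right)} = 2 + \frac{1}{2} \left(-2\right) = 2 - 1 = 1$)
$\frac{1}{-3113 - 1112} + u{\left(35,44 \right)} = \frac{1}{-3113 - 1112} + 1 = \frac{1}{-4225} + 1 = - \frac{1}{4225} + 1 = \frac{4224}{4225}$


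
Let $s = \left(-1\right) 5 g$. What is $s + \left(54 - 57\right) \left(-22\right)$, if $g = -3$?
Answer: $81$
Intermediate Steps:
$s = 15$ ($s = \left(-1\right) 5 \left(-3\right) = \left(-5\right) \left(-3\right) = 15$)
$s + \left(54 - 57\right) \left(-22\right) = 15 + \left(54 - 57\right) \left(-22\right) = 15 - -66 = 15 + 66 = 81$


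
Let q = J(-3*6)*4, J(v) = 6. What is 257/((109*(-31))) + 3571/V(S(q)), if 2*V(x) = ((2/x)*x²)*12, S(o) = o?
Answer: 11992393/973152 ≈ 12.323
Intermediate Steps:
q = 24 (q = 6*4 = 24)
V(x) = 12*x (V(x) = (((2/x)*x²)*12)/2 = ((2*x)*12)/2 = (24*x)/2 = 12*x)
257/((109*(-31))) + 3571/V(S(q)) = 257/((109*(-31))) + 3571/((12*24)) = 257/(-3379) + 3571/288 = 257*(-1/3379) + 3571*(1/288) = -257/3379 + 3571/288 = 11992393/973152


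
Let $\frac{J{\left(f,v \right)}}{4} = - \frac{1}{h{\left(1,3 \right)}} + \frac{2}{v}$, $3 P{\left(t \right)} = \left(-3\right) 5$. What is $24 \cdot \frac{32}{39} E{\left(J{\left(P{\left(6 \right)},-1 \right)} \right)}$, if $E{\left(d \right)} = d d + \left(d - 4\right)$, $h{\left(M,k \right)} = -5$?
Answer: $\frac{260096}{325} \approx 800.29$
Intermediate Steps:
$P{\left(t \right)} = -5$ ($P{\left(t \right)} = \frac{\left(-3\right) 5}{3} = \frac{1}{3} \left(-15\right) = -5$)
$J{\left(f,v \right)} = \frac{4}{5} + \frac{8}{v}$ ($J{\left(f,v \right)} = 4 \left(- \frac{1}{-5} + \frac{2}{v}\right) = 4 \left(\left(-1\right) \left(- \frac{1}{5}\right) + \frac{2}{v}\right) = 4 \left(\frac{1}{5} + \frac{2}{v}\right) = \frac{4}{5} + \frac{8}{v}$)
$E{\left(d \right)} = -4 + d + d^{2}$ ($E{\left(d \right)} = d^{2} + \left(-4 + d\right) = -4 + d + d^{2}$)
$24 \cdot \frac{32}{39} E{\left(J{\left(P{\left(6 \right)},-1 \right)} \right)} = 24 \cdot \frac{32}{39} \left(-4 + \left(\frac{4}{5} + \frac{8}{-1}\right) + \left(\frac{4}{5} + \frac{8}{-1}\right)^{2}\right) = 24 \cdot 32 \cdot \frac{1}{39} \left(-4 + \left(\frac{4}{5} + 8 \left(-1\right)\right) + \left(\frac{4}{5} + 8 \left(-1\right)\right)^{2}\right) = 24 \cdot \frac{32}{39} \left(-4 + \left(\frac{4}{5} - 8\right) + \left(\frac{4}{5} - 8\right)^{2}\right) = \frac{256 \left(-4 - \frac{36}{5} + \left(- \frac{36}{5}\right)^{2}\right)}{13} = \frac{256 \left(-4 - \frac{36}{5} + \frac{1296}{25}\right)}{13} = \frac{256}{13} \cdot \frac{1016}{25} = \frac{260096}{325}$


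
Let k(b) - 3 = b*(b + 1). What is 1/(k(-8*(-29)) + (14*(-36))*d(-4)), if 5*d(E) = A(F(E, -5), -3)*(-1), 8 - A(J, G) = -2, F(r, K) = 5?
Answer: 1/55067 ≈ 1.8160e-5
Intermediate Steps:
k(b) = 3 + b*(1 + b) (k(b) = 3 + b*(b + 1) = 3 + b*(1 + b))
A(J, G) = 10 (A(J, G) = 8 - 1*(-2) = 8 + 2 = 10)
d(E) = -2 (d(E) = (10*(-1))/5 = (⅕)*(-10) = -2)
1/(k(-8*(-29)) + (14*(-36))*d(-4)) = 1/((3 - 8*(-29) + (-8*(-29))²) + (14*(-36))*(-2)) = 1/((3 + 232 + 232²) - 504*(-2)) = 1/((3 + 232 + 53824) + 1008) = 1/(54059 + 1008) = 1/55067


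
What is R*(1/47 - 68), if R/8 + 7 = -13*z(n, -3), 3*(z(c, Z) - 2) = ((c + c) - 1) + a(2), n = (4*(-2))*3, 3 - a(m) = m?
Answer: -4473000/47 ≈ -95170.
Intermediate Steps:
a(m) = 3 - m
n = -24 (n = -8*3 = -24)
z(c, Z) = 2 + 2*c/3 (z(c, Z) = 2 + (((c + c) - 1) + (3 - 1*2))/3 = 2 + ((2*c - 1) + (3 - 2))/3 = 2 + ((-1 + 2*c) + 1)/3 = 2 + (2*c)/3 = 2 + 2*c/3)
R = 1400 (R = -56 + 8*(-13*(2 + (⅔)*(-24))) = -56 + 8*(-13*(2 - 16)) = -56 + 8*(-13*(-14)) = -56 + 8*182 = -56 + 1456 = 1400)
R*(1/47 - 68) = 1400*(1/47 - 68) = 1400*(-3195/47) = -4473000/47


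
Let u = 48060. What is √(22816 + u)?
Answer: 2*√17719 ≈ 266.23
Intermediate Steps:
√(22816 + u) = √(22816 + 48060) = √70876 = 2*√17719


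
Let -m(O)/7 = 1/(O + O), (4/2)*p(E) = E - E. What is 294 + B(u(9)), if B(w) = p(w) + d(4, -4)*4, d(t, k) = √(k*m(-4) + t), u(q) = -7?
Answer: 294 + 2*√2 ≈ 296.83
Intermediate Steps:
p(E) = 0 (p(E) = (E - E)/2 = (½)*0 = 0)
m(O) = -7/(2*O) (m(O) = -7/(O + O) = -7*1/(2*O) = -7/(2*O))
d(t, k) = √(t + 7*k/8) (d(t, k) = √(k*(-7/2/(-4)) + t) = √(k*(-7/2*(-¼)) + t) = √(k*(7/8) + t) = √(7*k/8 + t) = √(t + 7*k/8))
B(w) = 2*√2 (B(w) = 0 + (√(14*(-4) + 16*4)/4)*4 = 0 + (√(-56 + 64)/4)*4 = 0 + (√8/4)*4 = 0 + ((2*√2)/4)*4 = 0 + (√2/2)*4 = 0 + 2*√2 = 2*√2)
294 + B(u(9)) = 294 + 2*√2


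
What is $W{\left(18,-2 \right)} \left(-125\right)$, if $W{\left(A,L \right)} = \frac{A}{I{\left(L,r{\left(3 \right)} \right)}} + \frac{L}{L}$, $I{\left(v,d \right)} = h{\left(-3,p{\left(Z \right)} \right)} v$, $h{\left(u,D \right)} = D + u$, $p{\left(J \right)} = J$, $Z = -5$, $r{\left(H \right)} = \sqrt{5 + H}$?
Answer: $- \frac{2125}{8} \approx -265.63$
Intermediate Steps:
$I{\left(v,d \right)} = - 8 v$ ($I{\left(v,d \right)} = \left(-5 - 3\right) v = - 8 v$)
$W{\left(A,L \right)} = 1 - \frac{A}{8 L}$ ($W{\left(A,L \right)} = \frac{A}{\left(-8\right) L} + \frac{L}{L} = A \left(- \frac{1}{8 L}\right) + 1 = - \frac{A}{8 L} + 1 = 1 - \frac{A}{8 L}$)
$W{\left(18,-2 \right)} \left(-125\right) = \frac{-2 - \frac{9}{4}}{-2} \left(-125\right) = - \frac{-2 - \frac{9}{4}}{2} \left(-125\right) = \left(- \frac{1}{2}\right) \left(- \frac{17}{4}\right) \left(-125\right) = \frac{17}{8} \left(-125\right) = - \frac{2125}{8}$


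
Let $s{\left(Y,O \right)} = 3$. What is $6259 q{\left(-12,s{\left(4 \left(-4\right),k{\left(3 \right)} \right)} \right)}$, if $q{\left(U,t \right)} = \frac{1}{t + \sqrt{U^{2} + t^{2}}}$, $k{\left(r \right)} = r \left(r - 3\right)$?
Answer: $- \frac{6259}{48} + \frac{6259 \sqrt{17}}{48} \approx 407.24$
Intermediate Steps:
$k{\left(r \right)} = r \left(-3 + r\right)$
$6259 q{\left(-12,s{\left(4 \left(-4\right),k{\left(3 \right)} \right)} \right)} = \frac{6259}{3 + \sqrt{\left(-12\right)^{2} + 3^{2}}} = \frac{6259}{3 + \sqrt{144 + 9}} = \frac{6259}{3 + \sqrt{153}} = \frac{6259}{3 + 3 \sqrt{17}}$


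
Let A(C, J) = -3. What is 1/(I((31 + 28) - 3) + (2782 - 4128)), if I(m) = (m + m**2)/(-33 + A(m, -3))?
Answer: -3/4304 ≈ -0.00069703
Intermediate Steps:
I(m) = -m/36 - m**2/36 (I(m) = (m + m**2)/(-33 - 3) = (m + m**2)/(-36) = (m + m**2)*(-1/36) = -m/36 - m**2/36)
1/(I((31 + 28) - 3) + (2782 - 4128)) = 1/(-((31 + 28) - 3)*(1 + ((31 + 28) - 3))/36 + (2782 - 4128)) = 1/(-(59 - 3)*(1 + (59 - 3))/36 - 1346) = 1/(-1/36*56*(1 + 56) - 1346) = 1/(-1/36*56*57 - 1346) = 1/(-266/3 - 1346) = 1/(-4304/3) = -3/4304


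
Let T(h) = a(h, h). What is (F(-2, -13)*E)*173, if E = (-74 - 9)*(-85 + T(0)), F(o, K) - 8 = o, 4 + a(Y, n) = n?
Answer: 7667706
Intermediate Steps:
a(Y, n) = -4 + n
F(o, K) = 8 + o
T(h) = -4 + h
E = 7387 (E = (-74 - 9)*(-85 + (-4 + 0)) = -83*(-85 - 4) = -83*(-89) = 7387)
(F(-2, -13)*E)*173 = ((8 - 2)*7387)*173 = (6*7387)*173 = 44322*173 = 7667706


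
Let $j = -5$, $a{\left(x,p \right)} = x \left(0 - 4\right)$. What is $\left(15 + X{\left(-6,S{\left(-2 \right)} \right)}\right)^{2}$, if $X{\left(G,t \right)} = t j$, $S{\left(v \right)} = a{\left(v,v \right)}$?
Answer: $625$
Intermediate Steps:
$a{\left(x,p \right)} = - 4 x$ ($a{\left(x,p \right)} = x \left(-4\right) = - 4 x$)
$S{\left(v \right)} = - 4 v$
$X{\left(G,t \right)} = - 5 t$ ($X{\left(G,t \right)} = t \left(-5\right) = - 5 t$)
$\left(15 + X{\left(-6,S{\left(-2 \right)} \right)}\right)^{2} = \left(15 - 5 \left(\left(-4\right) \left(-2\right)\right)\right)^{2} = \left(15 - 40\right)^{2} = \left(-25\right)^{2} = 625$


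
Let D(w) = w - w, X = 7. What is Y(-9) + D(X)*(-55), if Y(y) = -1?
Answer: -1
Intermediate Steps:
D(w) = 0
Y(-9) + D(X)*(-55) = -1 + 0*(-55) = -1 + 0 = -1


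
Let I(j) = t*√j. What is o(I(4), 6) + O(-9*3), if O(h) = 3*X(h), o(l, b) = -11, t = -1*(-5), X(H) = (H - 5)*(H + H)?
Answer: 5173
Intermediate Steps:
X(H) = 2*H*(-5 + H) (X(H) = (-5 + H)*(2*H) = 2*H*(-5 + H))
t = 5
I(j) = 5*√j
O(h) = 6*h*(-5 + h) (O(h) = 3*(2*h*(-5 + h)) = 6*h*(-5 + h))
o(I(4), 6) + O(-9*3) = -11 + 6*(-9*3)*(-5 - 9*3) = -11 + 6*(-27)*(-5 - 27) = -11 + 6*(-27)*(-32) = -11 + 5184 = 5173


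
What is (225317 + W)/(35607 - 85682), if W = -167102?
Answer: -11643/10015 ≈ -1.1626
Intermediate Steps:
(225317 + W)/(35607 - 85682) = (225317 - 167102)/(35607 - 85682) = 58215/(-50075) = 58215*(-1/50075) = -11643/10015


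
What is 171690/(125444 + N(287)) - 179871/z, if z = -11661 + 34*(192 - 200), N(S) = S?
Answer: 24664137471/1500348023 ≈ 16.439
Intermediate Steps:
z = -11933 (z = -11661 + 34*(-8) = -11661 - 272 = -11933)
171690/(125444 + N(287)) - 179871/z = 171690/(125444 + 287) - 179871/(-11933) = 171690/125731 - 179871*(-1/11933) = 171690*(1/125731) + 179871/11933 = 171690/125731 + 179871/11933 = 24664137471/1500348023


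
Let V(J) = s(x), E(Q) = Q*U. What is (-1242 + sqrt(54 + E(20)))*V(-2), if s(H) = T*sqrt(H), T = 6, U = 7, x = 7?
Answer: 6*sqrt(7)*(-1242 + sqrt(194)) ≈ -19495.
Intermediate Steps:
E(Q) = 7*Q (E(Q) = Q*7 = 7*Q)
s(H) = 6*sqrt(H)
V(J) = 6*sqrt(7)
(-1242 + sqrt(54 + E(20)))*V(-2) = (-1242 + sqrt(54 + 7*20))*(6*sqrt(7)) = (-1242 + sqrt(54 + 140))*(6*sqrt(7)) = (-1242 + sqrt(194))*(6*sqrt(7)) = 6*sqrt(7)*(-1242 + sqrt(194))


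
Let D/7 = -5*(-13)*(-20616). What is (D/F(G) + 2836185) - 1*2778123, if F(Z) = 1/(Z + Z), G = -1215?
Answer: 22794138462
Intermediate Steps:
F(Z) = 1/(2*Z)
D = -9380280 (D = 7*(-5*(-13)*(-20616)) = 7*(65*(-20616)) = 7*(-1340040) = -9380280)
(D/F(G) + 2836185) - 1*2778123 = (-9380280/((½)/(-1215)) + 2836185) - 1*2778123 = (-9380280/((½)*(-1/1215)) + 2836185) - 2778123 = (-9380280/(-1/2430) + 2836185) - 2778123 = (-9380280*(-2430) + 2836185) - 2778123 = (22794080400 + 2836185) - 2778123 = 22796916585 - 2778123 = 22794138462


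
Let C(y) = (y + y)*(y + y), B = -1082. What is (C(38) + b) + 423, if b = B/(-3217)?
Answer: 19943265/3217 ≈ 6199.3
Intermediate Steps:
b = 1082/3217 (b = -1082/(-3217) = -1082*(-1/3217) = 1082/3217 ≈ 0.33634)
C(y) = 4*y² (C(y) = (2*y)*(2*y) = 4*y²)
(C(38) + b) + 423 = (4*38² + 1082/3217) + 423 = (4*1444 + 1082/3217) + 423 = (5776 + 1082/3217) + 423 = 18582474/3217 + 423 = 19943265/3217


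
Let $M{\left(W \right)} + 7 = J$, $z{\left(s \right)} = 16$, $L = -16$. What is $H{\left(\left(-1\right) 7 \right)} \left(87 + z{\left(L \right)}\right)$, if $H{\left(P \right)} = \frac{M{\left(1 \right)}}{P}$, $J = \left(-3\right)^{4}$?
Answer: $- \frac{7622}{7} \approx -1088.9$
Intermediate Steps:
$J = 81$
$M{\left(W \right)} = 74$ ($M{\left(W \right)} = -7 + 81 = 74$)
$H{\left(P \right)} = \frac{74}{P}$
$H{\left(\left(-1\right) 7 \right)} \left(87 + z{\left(L \right)}\right) = \frac{74}{\left(-1\right) 7} \left(87 + 16\right) = \frac{74}{-7} \cdot 103 = 74 \left(- \frac{1}{7}\right) 103 = \left(- \frac{74}{7}\right) 103 = - \frac{7622}{7}$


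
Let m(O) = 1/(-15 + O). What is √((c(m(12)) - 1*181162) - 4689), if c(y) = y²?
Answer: I*√1672658/3 ≈ 431.1*I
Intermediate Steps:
√((c(m(12)) - 1*181162) - 4689) = √(((1/(-15 + 12))² - 1*181162) - 4689) = √(((1/(-3))² - 181162) - 4689) = √(((-⅓)² - 181162) - 4689) = √((⅑ - 181162) - 4689) = √(-1630457/9 - 4689) = √(-1672658/9) = I*√1672658/3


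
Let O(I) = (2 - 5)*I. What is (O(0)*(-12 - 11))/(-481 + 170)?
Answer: 0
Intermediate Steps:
O(I) = -3*I
(O(0)*(-12 - 11))/(-481 + 170) = ((-3*0)*(-12 - 11))/(-481 + 170) = (0*(-23))/(-311) = 0*(-1/311) = 0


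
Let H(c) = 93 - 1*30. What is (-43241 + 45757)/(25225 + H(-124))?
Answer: 629/6322 ≈ 0.099494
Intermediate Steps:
H(c) = 63 (H(c) = 93 - 30 = 63)
(-43241 + 45757)/(25225 + H(-124)) = (-43241 + 45757)/(25225 + 63) = 2516/25288 = 2516*(1/25288) = 629/6322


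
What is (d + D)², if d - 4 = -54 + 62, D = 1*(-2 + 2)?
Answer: 144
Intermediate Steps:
D = 0 (D = 1*0 = 0)
d = 12 (d = 4 + (-54 + 62) = 4 + 8 = 12)
(d + D)² = (12 + 0)² = 12² = 144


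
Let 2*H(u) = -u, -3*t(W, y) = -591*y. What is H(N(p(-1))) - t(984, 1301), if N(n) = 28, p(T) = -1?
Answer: -256311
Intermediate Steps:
t(W, y) = 197*y (t(W, y) = -(-197)*y = 197*y)
H(u) = -u/2 (H(u) = (-u)/2 = -u/2)
H(N(p(-1))) - t(984, 1301) = -½*28 - 197*1301 = -14 - 1*256297 = -14 - 256297 = -256311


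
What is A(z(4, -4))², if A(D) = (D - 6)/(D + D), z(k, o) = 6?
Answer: 0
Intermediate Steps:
A(D) = (-6 + D)/(2*D) (A(D) = (-6 + D)/((2*D)) = (-6 + D)*(1/(2*D)) = (-6 + D)/(2*D))
A(z(4, -4))² = ((½)*(-6 + 6)/6)² = ((½)*(⅙)*0)² = 0² = 0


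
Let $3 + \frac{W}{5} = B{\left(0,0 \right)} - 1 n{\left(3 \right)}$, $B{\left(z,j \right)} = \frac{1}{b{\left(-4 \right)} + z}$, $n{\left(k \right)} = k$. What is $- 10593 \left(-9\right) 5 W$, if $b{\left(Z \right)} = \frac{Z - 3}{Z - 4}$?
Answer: $- \frac{81036450}{7} \approx -1.1577 \cdot 10^{7}$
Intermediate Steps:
$b{\left(Z \right)} = \frac{-3 + Z}{-4 + Z}$
$B{\left(z,j \right)} = \frac{1}{\frac{7}{8} + z}$ ($B{\left(z,j \right)} = \frac{1}{\frac{-3 - 4}{-4 - 4} + z} = \frac{1}{\frac{1}{-8} \left(-7\right) + z} = \frac{1}{\left(- \frac{1}{8}\right) \left(-7\right) + z} = \frac{1}{\frac{7}{8} + z}$)
$W = - \frac{170}{7}$ ($W = -15 + 5 \left(\frac{8}{7 + 8 \cdot 0} - 1 \cdot 3\right) = -15 + 5 \left(\frac{8}{7 + 0} - 3\right) = -15 + 5 \left(\frac{8}{7} - 3\right) = -15 + 5 \left(- \frac{13}{7}\right) = -15 - \frac{65}{7} = - \frac{170}{7} \approx -24.286$)
$- 10593 \left(-9\right) 5 W = - 10593 \left(-9\right) 5 \left(- \frac{170}{7}\right) = - 10593 \left(\left(-45\right) \left(- \frac{170}{7}\right)\right) = \left(-10593\right) \frac{7650}{7} = - \frac{81036450}{7}$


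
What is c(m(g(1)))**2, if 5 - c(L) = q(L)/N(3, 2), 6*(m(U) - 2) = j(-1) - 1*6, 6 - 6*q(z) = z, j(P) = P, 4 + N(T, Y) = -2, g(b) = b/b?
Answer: 1234321/46656 ≈ 26.456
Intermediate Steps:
g(b) = 1
N(T, Y) = -6 (N(T, Y) = -4 - 2 = -6)
q(z) = 1 - z/6
m(U) = 5/6 (m(U) = 2 + (-1 - 1*6)/6 = 2 + (-1 - 6)/6 = 2 + (1/6)*(-7) = 2 - 7/6 = 5/6)
c(L) = 31/6 - L/36 (c(L) = 5 - (1 - L/6)/(-6) = 5 - (1 - L/6)*(-1)/6 = 5 - (-1/6 + L/36) = 5 + (1/6 - L/36) = 31/6 - L/36)
c(m(g(1)))**2 = (31/6 - 1/36*5/6)**2 = (31/6 - 5/216)**2 = (1111/216)**2 = 1234321/46656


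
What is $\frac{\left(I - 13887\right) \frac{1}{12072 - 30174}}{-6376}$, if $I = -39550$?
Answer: $- \frac{53437}{115418352} \approx -0.00046299$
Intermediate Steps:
$\frac{\left(I - 13887\right) \frac{1}{12072 - 30174}}{-6376} = \frac{\left(-39550 - 13887\right) \frac{1}{12072 - 30174}}{-6376} = - \frac{53437}{-18102} \left(- \frac{1}{6376}\right) = \left(-53437\right) \left(- \frac{1}{18102}\right) \left(- \frac{1}{6376}\right) = \frac{53437}{18102} \left(- \frac{1}{6376}\right) = - \frac{53437}{115418352}$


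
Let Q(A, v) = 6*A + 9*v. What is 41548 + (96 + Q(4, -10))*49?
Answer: 43018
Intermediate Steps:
41548 + (96 + Q(4, -10))*49 = 41548 + (96 + (6*4 + 9*(-10)))*49 = 41548 + (96 + (24 - 90))*49 = 41548 + (96 - 66)*49 = 41548 + 30*49 = 41548 + 1470 = 43018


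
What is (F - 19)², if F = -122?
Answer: 19881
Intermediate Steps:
(F - 19)² = (-122 - 19)² = (-141)² = 19881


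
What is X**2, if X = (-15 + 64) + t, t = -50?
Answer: 1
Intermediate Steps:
X = -1 (X = (-15 + 64) - 50 = 49 - 50 = -1)
X**2 = (-1)**2 = 1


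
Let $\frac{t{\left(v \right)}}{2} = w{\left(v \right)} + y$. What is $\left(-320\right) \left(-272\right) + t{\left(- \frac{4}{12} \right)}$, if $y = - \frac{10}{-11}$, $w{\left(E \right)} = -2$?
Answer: $\frac{957416}{11} \approx 87038.0$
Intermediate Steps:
$y = \frac{10}{11}$ ($y = \left(-10\right) \left(- \frac{1}{11}\right) = \frac{10}{11} \approx 0.90909$)
$t{\left(v \right)} = - \frac{24}{11}$ ($t{\left(v \right)} = 2 \left(-2 + \frac{10}{11}\right) = 2 \left(- \frac{12}{11}\right) = - \frac{24}{11}$)
$\left(-320\right) \left(-272\right) + t{\left(- \frac{4}{12} \right)} = \left(-320\right) \left(-272\right) - \frac{24}{11} = 87040 - \frac{24}{11} = \frac{957416}{11}$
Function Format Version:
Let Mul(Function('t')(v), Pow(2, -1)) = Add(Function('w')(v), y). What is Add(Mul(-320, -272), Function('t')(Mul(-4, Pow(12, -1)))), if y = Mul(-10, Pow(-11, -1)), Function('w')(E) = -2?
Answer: Rational(957416, 11) ≈ 87038.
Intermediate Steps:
y = Rational(10, 11) (y = Mul(-10, Rational(-1, 11)) = Rational(10, 11) ≈ 0.90909)
Function('t')(v) = Rational(-24, 11) (Function('t')(v) = Mul(2, Add(-2, Rational(10, 11))) = Mul(2, Rational(-12, 11)) = Rational(-24, 11))
Add(Mul(-320, -272), Function('t')(Mul(-4, Pow(12, -1)))) = Add(Mul(-320, -272), Rational(-24, 11)) = Add(87040, Rational(-24, 11)) = Rational(957416, 11)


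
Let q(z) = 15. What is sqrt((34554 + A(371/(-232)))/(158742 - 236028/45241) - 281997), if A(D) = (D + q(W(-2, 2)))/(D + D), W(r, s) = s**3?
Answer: I*sqrt(40852198399091178529255438131)/380614772082 ≈ 531.03*I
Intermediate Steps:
A(D) = (15 + D)/(2*D) (A(D) = (D + 15)/(D + D) = (15 + D)/((2*D)) = (15 + D)*(1/(2*D)) = (15 + D)/(2*D))
sqrt((34554 + A(371/(-232)))/(158742 - 236028/45241) - 281997) = sqrt((34554 + (15 + 371/(-232))/(2*((371/(-232)))))/(158742 - 236028/45241) - 281997) = sqrt((34554 + (15 + 371*(-1/232))/(2*((371*(-1/232)))))/(158742 - 236028*1/45241) - 281997) = sqrt((34554 + (15 - 371/232)/(2*(-371/232)))/(158742 - 236028/45241) - 281997) = sqrt((34554 + (1/2)*(-232/371)*(3109/232))/(7181410794/45241) - 281997) = sqrt((34554 - 3109/742)*(45241/7181410794) - 281997) = sqrt((25635959/742)*(45241/7181410794) - 281997) = sqrt(165685203017/761229544164 - 281997) = sqrt(-214664282080412491/761229544164) = I*sqrt(40852198399091178529255438131)/380614772082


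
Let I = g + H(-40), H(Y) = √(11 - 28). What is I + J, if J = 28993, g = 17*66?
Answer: 30115 + I*√17 ≈ 30115.0 + 4.1231*I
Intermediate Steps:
g = 1122
H(Y) = I*√17 (H(Y) = √(-17) = I*√17)
I = 1122 + I*√17 ≈ 1122.0 + 4.1231*I
I + J = (1122 + I*√17) + 28993 = 30115 + I*√17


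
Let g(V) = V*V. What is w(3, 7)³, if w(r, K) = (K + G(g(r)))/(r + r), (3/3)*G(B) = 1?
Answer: 64/27 ≈ 2.3704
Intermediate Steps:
g(V) = V²
G(B) = 1
w(r, K) = (1 + K)/(2*r) (w(r, K) = (K + 1)/(r + r) = (1 + K)/((2*r)) = (1 + K)*(1/(2*r)) = (1 + K)/(2*r))
w(3, 7)³ = ((½)*(1 + 7)/3)³ = ((½)*(⅓)*8)³ = (4/3)³ = 64/27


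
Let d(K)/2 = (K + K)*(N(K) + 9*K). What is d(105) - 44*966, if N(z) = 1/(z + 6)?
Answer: 13112792/37 ≈ 3.5440e+5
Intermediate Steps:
N(z) = 1/(6 + z)
d(K) = 4*K*(1/(6 + K) + 9*K) (d(K) = 2*((K + K)*(1/(6 + K) + 9*K)) = 2*((2*K)*(1/(6 + K) + 9*K)) = 2*(2*K*(1/(6 + K) + 9*K)) = 4*K*(1/(6 + K) + 9*K))
d(105) - 44*966 = 4*105*(1 + 9*105*(6 + 105))/(6 + 105) - 44*966 = 4*105*(1 + 9*105*111)/111 - 42504 = 4*105*(1/111)*(1 + 104895) - 42504 = 4*105*(1/111)*104896 - 42504 = 14685440/37 - 42504 = 13112792/37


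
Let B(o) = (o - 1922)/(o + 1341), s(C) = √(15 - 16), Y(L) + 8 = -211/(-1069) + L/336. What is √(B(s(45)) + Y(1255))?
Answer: √(-35858498101410777781317 + 11828477884236623064*I)/80739265236 ≈ 0.00038683 + 2.3454*I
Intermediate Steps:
Y(L) = -8341/1069 + L/336 (Y(L) = -8 + (-211/(-1069) + L/336) = -8 + (-211*(-1/1069) + L*(1/336)) = -8 + (211/1069 + L/336) = -8341/1069 + L/336)
s(C) = I (s(C) = √(-1) = I)
B(o) = (-1922 + o)/(1341 + o)
√(B(s(45)) + Y(1255)) = √((-1922 + I)/(1341 + I) + (-8341/1069 + (1/336)*1255)) = √(((1341 - I)/1798282)*(-1922 + I) + (-8341/1069 + 1255/336)) = √((-1922 + I)*(1341 - I)/1798282 - 1460981/359184) = √(-1460981/359184 + (-1922 + I)*(1341 - I)/1798282)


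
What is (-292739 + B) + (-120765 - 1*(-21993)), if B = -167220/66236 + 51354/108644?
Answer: -352173036660745/899517998 ≈ -3.9151e+5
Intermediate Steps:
B = -1845745767/899517998 (B = -167220*1/66236 + 51354*(1/108644) = -41805/16559 + 25677/54322 = -1845745767/899517998 ≈ -2.0519)
(-292739 + B) + (-120765 - 1*(-21993)) = (-292739 - 1845745767/899517998) + (-120765 - 1*(-21993)) = -263325844962289/899517998 + (-120765 + 21993) = -263325844962289/899517998 - 98772 = -352173036660745/899517998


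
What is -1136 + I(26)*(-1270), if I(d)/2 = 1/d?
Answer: -16038/13 ≈ -1233.7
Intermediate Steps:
I(d) = 2/d
-1136 + I(26)*(-1270) = -1136 + (2/26)*(-1270) = -1136 + (2*(1/26))*(-1270) = -1136 + (1/13)*(-1270) = -1136 - 1270/13 = -16038/13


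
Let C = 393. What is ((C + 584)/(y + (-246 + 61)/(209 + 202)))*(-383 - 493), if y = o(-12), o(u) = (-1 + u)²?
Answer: -175877586/34637 ≈ -5077.7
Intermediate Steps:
y = 169 (y = (-1 - 12)² = (-13)² = 169)
((C + 584)/(y + (-246 + 61)/(209 + 202)))*(-383 - 493) = ((393 + 584)/(169 + (-246 + 61)/(209 + 202)))*(-383 - 493) = (977/(169 - 185/411))*(-876) = (977/(69274/411))*(-876) = (977*(411/69274))*(-876) = (401547/69274)*(-876) = -175877586/34637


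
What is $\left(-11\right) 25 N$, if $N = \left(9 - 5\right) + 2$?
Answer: $-1650$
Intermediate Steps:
$N = 6$ ($N = 4 + 2 = 6$)
$\left(-11\right) 25 N = \left(-11\right) 25 \cdot 6 = \left(-275\right) 6 = -1650$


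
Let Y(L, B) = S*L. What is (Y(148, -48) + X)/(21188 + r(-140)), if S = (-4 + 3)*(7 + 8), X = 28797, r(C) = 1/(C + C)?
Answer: 7441560/5932639 ≈ 1.2543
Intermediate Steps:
r(C) = 1/(2*C)
S = -15 (S = -1*15 = -15)
Y(L, B) = -15*L
(Y(148, -48) + X)/(21188 + r(-140)) = (-15*148 + 28797)/(21188 + (½)/(-140)) = (-2220 + 28797)/(21188 + (½)*(-1/140)) = 26577/(21188 - 1/280) = 26577/(5932639/280) = 26577*(280/5932639) = 7441560/5932639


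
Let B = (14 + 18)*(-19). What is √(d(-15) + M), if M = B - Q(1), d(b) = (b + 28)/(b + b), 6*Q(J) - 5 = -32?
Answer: I*√135885/15 ≈ 24.575*I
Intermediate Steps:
Q(J) = -9/2 (Q(J) = ⅚ + (⅙)*(-32) = ⅚ - 16/3 = -9/2)
d(b) = (28 + b)/(2*b) (d(b) = (28 + b)/((2*b)) = (28 + b)*(1/(2*b)) = (28 + b)/(2*b))
B = -608 (B = 32*(-19) = -608)
M = -1207/2 (M = -608 - 1*(-9/2) = -608 + 9/2 = -1207/2 ≈ -603.50)
√(d(-15) + M) = √((½)*(28 - 15)/(-15) - 1207/2) = √((½)*(-1/15)*13 - 1207/2) = √(-13/30 - 1207/2) = √(-9059/15) = I*√135885/15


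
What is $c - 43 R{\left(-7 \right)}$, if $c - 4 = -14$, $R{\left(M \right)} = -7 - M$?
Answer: $-10$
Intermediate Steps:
$c = -10$ ($c = 4 - 14 = -10$)
$c - 43 R{\left(-7 \right)} = -10 - 43 \left(-7 - -7\right) = -10 - 43 \left(-7 + 7\right) = -10 - 0 = -10 + 0 = -10$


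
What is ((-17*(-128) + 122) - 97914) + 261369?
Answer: 165753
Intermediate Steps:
((-17*(-128) + 122) - 97914) + 261369 = ((2176 + 122) - 97914) + 261369 = (2298 - 97914) + 261369 = -95616 + 261369 = 165753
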